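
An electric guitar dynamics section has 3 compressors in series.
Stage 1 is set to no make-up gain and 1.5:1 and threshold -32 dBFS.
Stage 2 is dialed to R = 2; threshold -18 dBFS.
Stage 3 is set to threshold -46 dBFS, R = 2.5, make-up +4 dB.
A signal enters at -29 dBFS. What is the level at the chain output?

Stage 1: overshoot 3 dB → 3/1.5 = 2 dB → -30 dBFS.
Stage 2: -30 dBFS is at or below the -18 dBFS threshold — no compression; output -30 dBFS.
Stage 3: -30 dBFS is 16 dB over -46 dBFS; at 2.5:1 that becomes 6.4 dB over, giving -39.6 dBFS; +4 dB make-up → -35.6 dBFS.

-35.6 dBFS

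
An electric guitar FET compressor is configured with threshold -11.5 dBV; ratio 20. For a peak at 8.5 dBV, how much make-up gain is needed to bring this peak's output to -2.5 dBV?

8 dB

Without make-up, output = threshold + overshoot/20 = -11.5 + 1 = -10.5 dBV.
Gap to target: 8 dB.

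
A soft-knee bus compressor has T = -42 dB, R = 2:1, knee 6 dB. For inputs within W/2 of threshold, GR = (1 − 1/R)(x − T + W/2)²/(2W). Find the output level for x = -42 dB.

-42.375 dB

x − T + W/2 = -42 − (-42) + 3 = 3.
GR = (1 − 1/2) × 3² / 12 = 0.5 × 9 / 12 = 0.375 dB.
Output = -42 − 0.375 = -42.375 dB.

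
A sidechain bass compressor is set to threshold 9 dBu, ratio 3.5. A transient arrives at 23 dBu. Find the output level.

13 dBu

The input is 14 dB above the 9 dBu threshold.
The 14 dB excess becomes 4 dB after 3.5:1 reduction.
Output = 9 + 4 = 13 dBu.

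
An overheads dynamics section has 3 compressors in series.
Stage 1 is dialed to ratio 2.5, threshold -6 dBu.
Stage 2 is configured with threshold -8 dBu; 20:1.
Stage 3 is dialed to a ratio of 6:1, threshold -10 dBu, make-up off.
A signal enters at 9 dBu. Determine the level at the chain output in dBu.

-9.6 dBu

Stage 1: 15 dB above -6 dBu, reduced 2.5:1 to 6 dB above → 0 dBu.
Stage 2: 8 dB above -8 dBu, reduced 20:1 to 0.4 dB above → -7.6 dBu.
Stage 3: 2.4 dB above -10 dBu, reduced 6:1 to 0.4 dB above → -9.6 dBu.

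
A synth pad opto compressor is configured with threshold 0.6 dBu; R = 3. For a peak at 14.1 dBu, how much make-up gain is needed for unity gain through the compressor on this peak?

Overshoot 13.5 dB → 13.5/3 = 4.5 dB after compression, so the compressed level is 0.6 + 4.5 = 5.1 dBu.
Make-up = target − compressed = 14.1 − 5.1 = 9 dB.

9 dB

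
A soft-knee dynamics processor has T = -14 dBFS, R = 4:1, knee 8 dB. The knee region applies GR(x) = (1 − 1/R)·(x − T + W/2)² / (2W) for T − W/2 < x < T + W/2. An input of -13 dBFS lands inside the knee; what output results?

x − T + W/2 = -13 − (-14) + 4 = 5.
GR = (1 − 1/4) × 5² / 16 = 0.75 × 25 / 16 = 1.171875 dB.
Output = -13 − 1.171875 = -14.171875 dBFS.

-14.171875 dBFS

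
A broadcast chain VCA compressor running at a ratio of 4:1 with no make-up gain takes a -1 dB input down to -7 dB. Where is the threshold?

-9 dB

Input is 8 dB above T (since output overshoot × R = input overshoot: (-7 − T)·4 = -1 − T gives T = -9 dB).
Check: -9 + (-1 − (-9))/4 = -9 + 2 = -7 dB. ✓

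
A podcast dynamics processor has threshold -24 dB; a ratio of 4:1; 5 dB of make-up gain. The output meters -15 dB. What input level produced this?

-8 dB

Before make-up, the level was -15 − 5 = -20 dB.
That's 4 dB above the -24 dB threshold.
Before 4:1 compression the overshoot was 4 × 4 = 16 dB, so input = -24 + 16 = -8 dB.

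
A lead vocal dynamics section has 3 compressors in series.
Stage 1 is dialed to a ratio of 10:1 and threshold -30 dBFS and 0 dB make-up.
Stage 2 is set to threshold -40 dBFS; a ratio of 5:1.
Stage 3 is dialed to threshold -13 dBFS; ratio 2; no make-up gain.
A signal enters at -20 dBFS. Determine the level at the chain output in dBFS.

-37.8 dBFS

Stage 1: overshoot 10 dB → 10/10 = 1 dB → -29 dBFS.
Stage 2: -29 dBFS is 11 dB over -40 dBFS; at 5:1 that becomes 2.2 dB over, giving -37.8 dBFS.
Stage 3: -37.8 dBFS ≤ -13 dBFS, so stage 3 doesn't engage; output -37.8 dBFS.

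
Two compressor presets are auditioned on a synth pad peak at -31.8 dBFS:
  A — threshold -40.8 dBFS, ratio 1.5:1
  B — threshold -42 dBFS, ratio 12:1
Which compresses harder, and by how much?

B, by 6.35 dB

A: 9 dB over, compressed to 6 dB over, so 3 dB of GR.
B: 10.2 dB over, compressed to 0.85 dB over, so 9.35 dB of GR.
B reduces 6.35 dB more.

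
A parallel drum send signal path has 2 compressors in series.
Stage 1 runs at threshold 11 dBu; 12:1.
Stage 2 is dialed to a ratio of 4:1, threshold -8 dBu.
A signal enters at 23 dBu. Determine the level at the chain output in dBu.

-3 dBu

Stage 1: 12 dB above 11 dBu, reduced 12:1 to 1 dB above → 12 dBu.
Stage 2: 20 dB above -8 dBu, reduced 4:1 to 5 dB above → -3 dBu.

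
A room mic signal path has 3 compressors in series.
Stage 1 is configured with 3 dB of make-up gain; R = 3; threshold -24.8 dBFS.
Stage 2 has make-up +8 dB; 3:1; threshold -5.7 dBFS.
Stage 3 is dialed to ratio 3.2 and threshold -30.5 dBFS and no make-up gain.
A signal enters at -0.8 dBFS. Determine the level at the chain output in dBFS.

-22.78125 dBFS

Stage 1: 24 dB above -24.8 dBFS, reduced 3:1 to 8 dB above → -16.8 dBFS; +3 dB make-up → -13.8 dBFS.
Stage 2: -13.8 dBFS ≤ -5.7 dBFS, so stage 2 doesn't engage; make-up brings it to -5.8 dBFS.
Stage 3: -5.8 dBFS is 24.7 dB over -30.5 dBFS; at 3.2:1 that becomes 7.71875 dB over, giving -22.78125 dBFS.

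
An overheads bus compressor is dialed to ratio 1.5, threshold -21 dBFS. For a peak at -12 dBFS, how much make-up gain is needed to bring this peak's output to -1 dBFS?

The peak compresses to -21 + 9/1.5 = -15 dBFS.
To reach -1 dBFS requires -1 − (-15) = 14 dB of make-up.

14 dB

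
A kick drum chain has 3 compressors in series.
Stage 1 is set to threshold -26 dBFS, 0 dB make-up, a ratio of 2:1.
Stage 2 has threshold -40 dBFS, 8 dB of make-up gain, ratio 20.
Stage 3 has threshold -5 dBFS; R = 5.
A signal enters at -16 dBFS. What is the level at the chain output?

-31.05 dBFS

Stage 1: 10 dB above -26 dBFS, reduced 2:1 to 5 dB above → -21 dBFS.
Stage 2: overshoot 19 dB → 19/20 = 0.95 dB → -39.05 dBFS; +8 dB make-up → -31.05 dBFS.
Stage 3: -31.05 dBFS is at or below the -5 dBFS threshold — no compression; output -31.05 dBFS.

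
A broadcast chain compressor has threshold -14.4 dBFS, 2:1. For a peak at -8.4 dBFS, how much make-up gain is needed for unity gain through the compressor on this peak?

Overshoot 6 dB → 6/2 = 3 dB after compression, so the compressed level is -14.4 + 3 = -11.4 dBFS.
Make-up = target − compressed = -8.4 − (-11.4) = 3 dB.

3 dB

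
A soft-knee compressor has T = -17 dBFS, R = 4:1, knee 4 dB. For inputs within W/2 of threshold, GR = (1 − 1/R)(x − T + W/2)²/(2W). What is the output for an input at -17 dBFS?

x − T + W/2 = -17 − (-17) + 2 = 2.
GR = (1 − 1/4) × 2² / 8 = 0.75 × 4 / 8 = 0.375 dB.
Output = -17 − 0.375 = -17.375 dBFS.

-17.375 dBFS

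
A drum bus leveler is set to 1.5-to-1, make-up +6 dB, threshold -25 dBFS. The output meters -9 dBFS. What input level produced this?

-10 dBFS

Remove make-up: -9 − 6 = -15 dBFS.
The compressed level sits -15 − (-25) = 10 dB over threshold.
Undo the ratio: input overshoot = 10 × 1.5 = 15 dB, giving input = -10 dBFS.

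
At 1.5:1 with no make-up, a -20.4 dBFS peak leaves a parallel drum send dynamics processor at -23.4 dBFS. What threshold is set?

-29.4 dBFS

Gain reduction = -20.4 − (-23.4) = 3 dB; output overshoot = GR / (R − 1) = 3 / 0.5 = 6 dB.
Threshold = output − output overshoot = -23.4 − 6 = -29.4 dBFS.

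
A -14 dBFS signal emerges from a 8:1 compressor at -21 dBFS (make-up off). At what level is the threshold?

Gain reduction = -14 − (-21) = 7 dB; output overshoot = GR / (R − 1) = 7 / 7 = 1 dB.
Threshold = output − output overshoot = -21 − 1 = -22 dBFS.

-22 dBFS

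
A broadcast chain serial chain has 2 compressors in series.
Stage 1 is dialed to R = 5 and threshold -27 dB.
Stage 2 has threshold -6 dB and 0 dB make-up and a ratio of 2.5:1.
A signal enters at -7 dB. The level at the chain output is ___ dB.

-23 dB

Stage 1: overshoot 20 dB → 20/5 = 4 dB → -23 dB.
Stage 2: below threshold (-23 ≤ -6); passes unchanged; output -23 dB.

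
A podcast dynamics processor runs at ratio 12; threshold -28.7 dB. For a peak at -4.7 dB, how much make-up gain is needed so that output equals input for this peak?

22 dB

Without make-up, output = threshold + overshoot/12 = -28.7 + 2 = -26.7 dB.
Gap to target: 22 dB.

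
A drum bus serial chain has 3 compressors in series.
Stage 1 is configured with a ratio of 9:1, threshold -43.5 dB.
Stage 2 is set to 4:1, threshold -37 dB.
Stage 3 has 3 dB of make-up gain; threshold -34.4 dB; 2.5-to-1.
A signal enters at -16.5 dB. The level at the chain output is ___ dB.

Stage 1: overshoot 27 dB → 27/9 = 3 dB → -40.5 dB.
Stage 2: -40.5 dB ≤ -37 dB, so stage 2 doesn't engage; output -40.5 dB.
Stage 3: -40.5 dB ≤ -34.4 dB, so stage 3 doesn't engage; make-up brings it to -37.5 dB.

-37.5 dB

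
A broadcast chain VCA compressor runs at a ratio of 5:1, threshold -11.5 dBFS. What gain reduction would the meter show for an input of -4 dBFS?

6 dB

The signal is 7.5 dB above threshold.
At 5:1, output sits 7.5/5 = 1.5 dB above threshold.
GR = overshoot in − overshoot out = 7.5 − 1.5 = 6 dB.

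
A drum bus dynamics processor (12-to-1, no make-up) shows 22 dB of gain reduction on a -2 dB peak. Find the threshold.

Gain reduction = -2 − (-24) = 22 dB; output overshoot = GR / (R − 1) = 22 / 11 = 2 dB.
Threshold = output − output overshoot = -24 − 2 = -26 dB.

-26 dB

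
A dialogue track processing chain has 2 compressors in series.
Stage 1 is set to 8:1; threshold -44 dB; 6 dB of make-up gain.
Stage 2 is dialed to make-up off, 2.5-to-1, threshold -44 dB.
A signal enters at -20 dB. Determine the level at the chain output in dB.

-40.4 dB

Stage 1: 24 dB above -44 dB, reduced 8:1 to 3 dB above → -41 dB; +6 dB make-up → -35 dB.
Stage 2: 9 dB above -44 dB, reduced 2.5:1 to 3.6 dB above → -40.4 dB.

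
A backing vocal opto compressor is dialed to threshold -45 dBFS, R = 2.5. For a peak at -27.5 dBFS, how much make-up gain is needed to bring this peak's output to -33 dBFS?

5 dB

The peak compresses to -45 + 17.5/2.5 = -38 dBFS.
To reach -33 dBFS requires -33 − (-38) = 5 dB of make-up.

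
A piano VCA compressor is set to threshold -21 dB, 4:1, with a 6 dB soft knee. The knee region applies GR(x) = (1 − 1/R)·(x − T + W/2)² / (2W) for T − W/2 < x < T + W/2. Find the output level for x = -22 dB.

x − T + W/2 = -22 − (-21) + 3 = 2.
GR = (1 − 1/4) × 2² / 12 = 0.75 × 4 / 12 = 0.25 dB.
Output = -22 − 0.25 = -22.25 dB.

-22.25 dB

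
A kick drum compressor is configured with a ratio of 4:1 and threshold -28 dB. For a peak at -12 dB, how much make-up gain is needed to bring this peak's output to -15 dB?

The peak compresses to -28 + 16/4 = -24 dB.
To reach -15 dB requires -15 − (-24) = 9 dB of make-up.

9 dB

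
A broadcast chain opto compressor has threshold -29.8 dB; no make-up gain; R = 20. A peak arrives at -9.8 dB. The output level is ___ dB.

-28.8 dB

The input is 20 dB above the -29.8 dB threshold.
At 20:1 the overshoot is divided by 20, leaving 1 dB above threshold.
Output = -29.8 + 1 = -28.8 dB.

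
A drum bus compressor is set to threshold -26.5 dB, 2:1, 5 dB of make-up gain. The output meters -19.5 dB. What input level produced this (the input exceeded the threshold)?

-22.5 dB

Remove make-up: -19.5 − 5 = -24.5 dB.
That's 2 dB above the -26.5 dB threshold.
Before 2:1 compression the overshoot was 2 × 2 = 4 dB, so input = -26.5 + 4 = -22.5 dB.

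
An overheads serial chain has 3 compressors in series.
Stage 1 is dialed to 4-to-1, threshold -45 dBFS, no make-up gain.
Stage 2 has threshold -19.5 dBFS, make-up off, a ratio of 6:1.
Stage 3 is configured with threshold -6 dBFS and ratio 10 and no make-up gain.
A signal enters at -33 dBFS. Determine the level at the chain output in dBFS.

-42 dBFS

Stage 1: 12 dB above -45 dBFS, reduced 4:1 to 3 dB above → -42 dBFS.
Stage 2: -42 dBFS is at or below the -19.5 dBFS threshold — no compression; output -42 dBFS.
Stage 3: below threshold (-42 ≤ -6); passes unchanged; output -42 dBFS.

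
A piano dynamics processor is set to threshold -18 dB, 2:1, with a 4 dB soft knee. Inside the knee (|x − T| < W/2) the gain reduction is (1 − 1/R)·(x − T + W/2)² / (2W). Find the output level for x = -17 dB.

x − T + W/2 = -17 − (-18) + 2 = 3.
GR = (1 − 1/2) × 3² / 8 = 0.5 × 9 / 8 = 0.5625 dB.
Output = -17 − 0.5625 = -17.5625 dB.

-17.5625 dB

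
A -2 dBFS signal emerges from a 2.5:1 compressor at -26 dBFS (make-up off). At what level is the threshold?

-42 dBFS

Let T be the threshold. Output overshoot = (input overshoot)/R, so -26 − T = (-2 − T)/2.5.
2.5·(-26 − T) = -2 − T → 1.5·T = -65 − (-2) = -63.
T = -63/1.5 = -42 dBFS.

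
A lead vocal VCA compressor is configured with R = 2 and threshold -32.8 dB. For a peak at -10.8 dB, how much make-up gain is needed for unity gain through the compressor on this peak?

Overshoot 22 dB → 22/2 = 11 dB after compression, so the compressed level is -32.8 + 11 = -21.8 dB.
Make-up = target − compressed = -10.8 − (-21.8) = 11 dB.

11 dB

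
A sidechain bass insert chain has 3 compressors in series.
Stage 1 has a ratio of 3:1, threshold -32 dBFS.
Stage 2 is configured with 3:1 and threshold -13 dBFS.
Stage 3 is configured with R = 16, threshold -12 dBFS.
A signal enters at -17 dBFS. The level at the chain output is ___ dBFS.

-27 dBFS

Stage 1: -17 dBFS is 15 dB over -32 dBFS; at 3:1 that becomes 5 dB over, giving -27 dBFS.
Stage 2: -27 dBFS ≤ -13 dBFS, so stage 2 doesn't engage; output -27 dBFS.
Stage 3: -27 dBFS is at or below the -12 dBFS threshold — no compression; output -27 dBFS.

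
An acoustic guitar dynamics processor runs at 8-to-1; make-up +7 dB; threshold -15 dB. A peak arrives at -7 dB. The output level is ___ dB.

-7 dB

The input is 8 dB above the -15 dB threshold.
At 8:1 the overshoot is divided by 8, leaving 1 dB above threshold.
That puts the output at -14 dB; make-up adds 7 dB, giving -7 dB.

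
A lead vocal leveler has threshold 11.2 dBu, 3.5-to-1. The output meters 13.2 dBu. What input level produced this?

18.2 dBu

Post-compression overshoot = 13.2 − 11.2 = 2 dB.
Before 3.5:1 compression the overshoot was 2 × 3.5 = 7 dB, so input = 11.2 + 7 = 18.2 dBu.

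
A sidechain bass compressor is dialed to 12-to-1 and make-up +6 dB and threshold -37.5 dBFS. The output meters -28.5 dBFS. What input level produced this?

-1.5 dBFS

Remove make-up: -28.5 − 6 = -34.5 dBFS.
The compressed level sits -34.5 − (-37.5) = 3 dB over threshold.
Undo the ratio: input overshoot = 3 × 12 = 36 dB, giving input = -1.5 dBFS.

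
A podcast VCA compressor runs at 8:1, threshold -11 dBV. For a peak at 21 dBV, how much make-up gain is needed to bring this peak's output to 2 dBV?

The peak compresses to -11 + 32/8 = -7 dBV.
To reach 2 dBV requires 2 − (-7) = 9 dB of make-up.

9 dB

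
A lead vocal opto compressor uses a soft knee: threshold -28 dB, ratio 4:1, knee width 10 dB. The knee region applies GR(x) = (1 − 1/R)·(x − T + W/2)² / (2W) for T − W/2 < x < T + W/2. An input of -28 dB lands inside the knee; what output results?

x − T + W/2 = -28 − (-28) + 5 = 5.
GR = (1 − 1/4) × 5² / 20 = 0.75 × 25 / 20 = 0.9375 dB.
Output = -28 − 0.9375 = -28.9375 dB.

-28.9375 dB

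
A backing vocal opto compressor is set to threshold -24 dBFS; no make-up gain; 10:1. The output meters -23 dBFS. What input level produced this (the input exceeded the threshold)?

-14 dBFS

Post-compression overshoot = -23 − (-24) = 1 dB.
Input overshoot = R × output overshoot = 10 dB → input = -24 + 10 = -14 dBFS.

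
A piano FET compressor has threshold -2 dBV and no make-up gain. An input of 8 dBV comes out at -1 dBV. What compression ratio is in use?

10:1

Input overshoot = 8 − (-2) = 10 dB; output overshoot = -1 − (-2) = 1 dB.
Ratio = 10 / 1 = 10.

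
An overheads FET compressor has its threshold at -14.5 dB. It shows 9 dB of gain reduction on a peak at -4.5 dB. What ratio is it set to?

10:1

Input overshoot = -4.5 − (-14.5) = 10 dB.
Output overshoot = 10 − 9 = 1 dB.
Ratio = input overshoot / output overshoot = 10 / 1 = 10.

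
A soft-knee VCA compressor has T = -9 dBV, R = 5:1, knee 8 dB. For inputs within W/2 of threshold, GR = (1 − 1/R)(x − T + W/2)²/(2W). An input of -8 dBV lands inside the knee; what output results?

x − T + W/2 = -8 − (-9) + 4 = 5.
GR = (1 − 1/5) × 5² / 16 = 0.8 × 25 / 16 = 1.25 dB.
Output = -8 − 1.25 = -9.25 dBV.

-9.25 dBV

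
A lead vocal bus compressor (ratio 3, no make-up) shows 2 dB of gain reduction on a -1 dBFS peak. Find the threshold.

-4 dBFS

Input is 3 dB above T (since output overshoot × R = input overshoot: (-3 − T)·3 = -1 − T gives T = -4 dBFS).
Check: -4 + (-1 − (-4))/3 = -4 + 1 = -3 dBFS. ✓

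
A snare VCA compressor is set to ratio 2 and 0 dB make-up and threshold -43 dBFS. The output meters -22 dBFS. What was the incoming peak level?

That's 21 dB above the -43 dBFS threshold.
Before 2:1 compression the overshoot was 21 × 2 = 42 dB, so input = -43 + 42 = -1 dBFS.

-1 dBFS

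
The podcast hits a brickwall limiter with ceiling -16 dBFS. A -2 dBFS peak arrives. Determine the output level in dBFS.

At ∞:1, everything above -16 dBFS is held at the ceiling.

-16 dBFS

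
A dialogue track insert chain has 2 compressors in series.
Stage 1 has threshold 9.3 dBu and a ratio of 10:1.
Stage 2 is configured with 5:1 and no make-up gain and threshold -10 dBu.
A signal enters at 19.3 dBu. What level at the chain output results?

-5.94 dBu

Stage 1: 10 dB above 9.3 dBu, reduced 10:1 to 1 dB above → 10.3 dBu.
Stage 2: 20.3 dB above -10 dBu, reduced 5:1 to 4.06 dB above → -5.94 dBu.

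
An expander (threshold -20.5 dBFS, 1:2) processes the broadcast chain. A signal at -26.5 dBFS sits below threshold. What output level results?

-32.5 dBFS

Below threshold, a 1:2 expander applies gain = (2−1)×(T − x) of attenuation.
(2−1) × 6 = 6 dB, so output = -26.5 − 6 = -32.5 dBFS.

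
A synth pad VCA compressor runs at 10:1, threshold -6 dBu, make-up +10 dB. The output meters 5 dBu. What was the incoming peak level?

4 dBu

Remove make-up: 5 − 10 = -5 dBu.
The compressed level sits -5 − (-6) = 1 dB over threshold.
Undo the ratio: input overshoot = 1 × 10 = 10 dB, giving input = 4 dBu.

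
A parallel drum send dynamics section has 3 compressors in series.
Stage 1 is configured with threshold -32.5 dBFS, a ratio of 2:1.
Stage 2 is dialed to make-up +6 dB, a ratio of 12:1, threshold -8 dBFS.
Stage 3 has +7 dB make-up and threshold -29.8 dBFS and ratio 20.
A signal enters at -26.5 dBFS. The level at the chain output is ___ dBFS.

Stage 1: overshoot 6 dB → 6/2 = 3 dB → -29.5 dBFS.
Stage 2: below threshold (-29.5 ≤ -8); passes unchanged; make-up brings it to -23.5 dBFS.
Stage 3: -23.5 dBFS is 6.3 dB over -29.8 dBFS; at 20:1 that becomes 0.315 dB over, giving -29.485 dBFS; +7 dB make-up → -22.485 dBFS.

-22.485 dBFS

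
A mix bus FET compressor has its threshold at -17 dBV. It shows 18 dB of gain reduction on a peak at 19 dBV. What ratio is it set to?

Input overshoot = 19 − (-17) = 36 dB.
Output overshoot = 36 − 18 = 18 dB.
Ratio = input overshoot / output overshoot = 36 / 18 = 2.

2:1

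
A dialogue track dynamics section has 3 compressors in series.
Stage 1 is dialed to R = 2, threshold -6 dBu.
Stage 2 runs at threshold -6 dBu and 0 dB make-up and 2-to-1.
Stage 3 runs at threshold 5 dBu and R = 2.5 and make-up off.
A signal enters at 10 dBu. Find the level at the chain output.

-2 dBu

Stage 1: 10 dBu is 16 dB over -6 dBu; at 2:1 that becomes 8 dB over, giving 2 dBu.
Stage 2: 2 dBu is 8 dB over -6 dBu; at 2:1 that becomes 4 dB over, giving -2 dBu.
Stage 3: -2 dBu is at or below the 5 dBu threshold — no compression; output -2 dBu.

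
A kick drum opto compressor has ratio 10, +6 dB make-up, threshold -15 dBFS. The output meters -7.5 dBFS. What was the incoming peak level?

0 dBFS

Before make-up, the level was -7.5 − 6 = -13.5 dBFS.
The compressed level sits -13.5 − (-15) = 1.5 dB over threshold.
Input overshoot = R × output overshoot = 15 dB → input = -15 + 15 = 0 dBFS.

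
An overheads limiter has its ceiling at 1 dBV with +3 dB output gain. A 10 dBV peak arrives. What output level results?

4 dBV

A brickwall limiter is an ∞:1 compressor: any input above the ceiling is clamped to 1 dBV.
Output gain then adds 3 dB: 1 + 3 = 4 dBV.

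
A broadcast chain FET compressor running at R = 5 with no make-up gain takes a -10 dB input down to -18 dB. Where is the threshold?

-20 dB

Input is 10 dB above T (since output overshoot × R = input overshoot: (-18 − T)·5 = -10 − T gives T = -20 dB).
Check: -20 + (-10 − (-20))/5 = -20 + 2 = -18 dB. ✓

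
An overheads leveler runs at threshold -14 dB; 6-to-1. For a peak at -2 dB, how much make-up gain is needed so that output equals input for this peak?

The peak compresses to -14 + 12/6 = -12 dB.
To reach -2 dB requires -2 − (-12) = 10 dB of make-up.

10 dB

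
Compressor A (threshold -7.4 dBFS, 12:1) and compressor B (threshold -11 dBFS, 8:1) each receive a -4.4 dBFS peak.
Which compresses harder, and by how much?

B, by 3.025 dB

A: overshoot 3 dB → output overshoot 0.25 dB → GR 2.75 dB.
B: overshoot 6.6 dB → output overshoot 0.825 dB → GR 5.775 dB.
Difference: 3.025 dB in favour of B.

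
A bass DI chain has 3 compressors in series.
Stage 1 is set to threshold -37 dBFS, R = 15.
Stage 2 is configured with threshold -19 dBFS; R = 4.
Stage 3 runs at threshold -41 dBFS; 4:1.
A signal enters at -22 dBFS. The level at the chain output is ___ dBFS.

-39.75 dBFS

Stage 1: overshoot 15 dB → 15/15 = 1 dB → -36 dBFS.
Stage 2: -36 dBFS ≤ -19 dBFS, so stage 2 doesn't engage; output -36 dBFS.
Stage 3: -36 dBFS is 5 dB over -41 dBFS; at 4:1 that becomes 1.25 dB over, giving -39.75 dBFS.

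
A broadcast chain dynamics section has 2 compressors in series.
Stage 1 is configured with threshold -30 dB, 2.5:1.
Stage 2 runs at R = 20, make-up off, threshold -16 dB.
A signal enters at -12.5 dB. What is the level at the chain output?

Stage 1: -12.5 dB is 17.5 dB over -30 dB; at 2.5:1 that becomes 7 dB over, giving -23 dB.
Stage 2: below threshold (-23 ≤ -16); passes unchanged; output -23 dB.

-23 dB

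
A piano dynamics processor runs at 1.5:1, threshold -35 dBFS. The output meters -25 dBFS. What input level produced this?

-20 dBFS

Post-compression overshoot = -25 − (-35) = 10 dB.
Input overshoot = R × output overshoot = 15 dB → input = -35 + 15 = -20 dBFS.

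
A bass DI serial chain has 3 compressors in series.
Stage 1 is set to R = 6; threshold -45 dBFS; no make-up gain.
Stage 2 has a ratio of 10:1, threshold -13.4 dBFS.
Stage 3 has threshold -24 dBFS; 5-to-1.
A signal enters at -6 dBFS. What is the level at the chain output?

Stage 1: -6 dBFS is 39 dB over -45 dBFS; at 6:1 that becomes 6.5 dB over, giving -38.5 dBFS.
Stage 2: below threshold (-38.5 ≤ -13.4); passes unchanged; output -38.5 dBFS.
Stage 3: -38.5 dBFS is at or below the -24 dBFS threshold — no compression; output -38.5 dBFS.

-38.5 dBFS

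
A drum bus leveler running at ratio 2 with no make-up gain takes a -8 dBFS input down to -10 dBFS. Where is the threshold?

-12 dBFS

Let T be the threshold. Output overshoot = (input overshoot)/R, so -10 − T = (-8 − T)/2.
2·(-10 − T) = -8 − T → 1·T = -20 − (-8) = -12.
T = -12/1 = -12 dBFS.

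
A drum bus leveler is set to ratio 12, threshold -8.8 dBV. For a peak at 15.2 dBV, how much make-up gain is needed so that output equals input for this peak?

22 dB

Without make-up, output = threshold + overshoot/12 = -8.8 + 2 = -6.8 dBV.
Gap to target: 22 dB.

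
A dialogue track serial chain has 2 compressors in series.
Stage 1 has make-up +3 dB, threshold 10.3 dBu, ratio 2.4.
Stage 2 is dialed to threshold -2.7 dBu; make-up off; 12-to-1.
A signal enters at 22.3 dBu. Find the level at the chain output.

-0.95 dBu

Stage 1: overshoot 12 dB → 12/2.4 = 5 dB → 15.3 dBu; +3 dB make-up → 18.3 dBu.
Stage 2: 18.3 dBu is 21 dB over -2.7 dBu; at 12:1 that becomes 1.75 dB over, giving -0.95 dBu.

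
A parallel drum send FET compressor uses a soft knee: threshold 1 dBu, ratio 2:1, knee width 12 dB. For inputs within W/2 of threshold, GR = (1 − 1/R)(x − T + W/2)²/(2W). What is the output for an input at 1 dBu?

x − T + W/2 = 1 − 1 + 6 = 6.
GR = (1 − 1/2) × 6² / 24 = 0.5 × 36 / 24 = 0.75 dB.
Output = 1 − 0.75 = 0.25 dBu.

0.25 dBu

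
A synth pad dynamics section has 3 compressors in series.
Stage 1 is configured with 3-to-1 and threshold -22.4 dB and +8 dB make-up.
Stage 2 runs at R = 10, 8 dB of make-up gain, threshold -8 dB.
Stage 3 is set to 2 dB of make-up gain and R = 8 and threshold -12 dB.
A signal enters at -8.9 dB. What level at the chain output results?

-8.7375 dB

Stage 1: -8.9 dB is 13.5 dB over -22.4 dB; at 3:1 that becomes 4.5 dB over, giving -17.9 dB; +8 dB make-up → -9.9 dB.
Stage 2: -9.9 dB ≤ -8 dB, so stage 2 doesn't engage; make-up brings it to -1.9 dB.
Stage 3: overshoot 10.1 dB → 10.1/8 = 1.2625 dB → -10.7375 dB; +2 dB make-up → -8.7375 dB.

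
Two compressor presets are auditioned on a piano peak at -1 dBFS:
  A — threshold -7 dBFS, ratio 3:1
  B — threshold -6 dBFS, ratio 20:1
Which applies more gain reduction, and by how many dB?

B, by 0.75 dB

A: 6 dB over, compressed to 2 dB over, so 4 dB of GR.
B: 5 dB over, compressed to 0.25 dB over, so 4.75 dB of GR.
B reduces 0.75 dB more.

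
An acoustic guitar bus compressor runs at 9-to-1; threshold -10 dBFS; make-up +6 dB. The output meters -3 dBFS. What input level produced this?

-1 dBFS

Stripping the +6 dB make-up gives -9 dBFS at the gain stage.
That's 1 dB above the -10 dBFS threshold.
Input overshoot = R × output overshoot = 9 dB → input = -10 + 9 = -1 dBFS.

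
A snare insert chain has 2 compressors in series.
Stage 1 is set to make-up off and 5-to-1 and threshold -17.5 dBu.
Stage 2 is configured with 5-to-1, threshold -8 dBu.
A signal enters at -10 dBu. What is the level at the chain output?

Stage 1: -10 dBu is 7.5 dB over -17.5 dBu; at 5:1 that becomes 1.5 dB over, giving -16 dBu.
Stage 2: below threshold (-16 ≤ -8); passes unchanged; output -16 dBu.

-16 dBu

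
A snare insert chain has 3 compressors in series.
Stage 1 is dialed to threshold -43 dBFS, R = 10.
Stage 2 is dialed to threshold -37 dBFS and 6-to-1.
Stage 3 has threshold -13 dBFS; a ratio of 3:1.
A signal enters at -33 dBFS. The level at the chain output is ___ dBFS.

-42 dBFS

Stage 1: 10 dB above -43 dBFS, reduced 10:1 to 1 dB above → -42 dBFS.
Stage 2: -42 dBFS ≤ -37 dBFS, so stage 2 doesn't engage; output -42 dBFS.
Stage 3: -42 dBFS ≤ -13 dBFS, so stage 3 doesn't engage; output -42 dBFS.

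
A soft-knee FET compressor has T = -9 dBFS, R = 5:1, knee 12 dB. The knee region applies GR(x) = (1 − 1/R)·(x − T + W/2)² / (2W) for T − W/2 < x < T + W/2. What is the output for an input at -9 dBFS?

-10.2 dBFS

x − T + W/2 = -9 − (-9) + 6 = 6.
GR = (1 − 1/5) × 6² / 24 = 0.8 × 36 / 24 = 1.2 dB.
Output = -9 − 1.2 = -10.2 dBFS.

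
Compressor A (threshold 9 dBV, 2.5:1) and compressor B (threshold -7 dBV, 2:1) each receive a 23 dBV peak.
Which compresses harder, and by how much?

A: overshoot 14 dB → output overshoot 5.6 dB → GR 8.4 dB.
B: overshoot 30 dB → output overshoot 15 dB → GR 15 dB.
Difference: 6.6 dB in favour of B.

B, by 6.6 dB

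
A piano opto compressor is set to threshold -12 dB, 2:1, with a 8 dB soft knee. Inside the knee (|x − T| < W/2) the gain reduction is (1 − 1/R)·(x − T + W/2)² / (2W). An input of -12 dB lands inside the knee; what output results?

x − T + W/2 = -12 − (-12) + 4 = 4.
GR = (1 − 1/2) × 4² / 16 = 0.5 × 16 / 16 = 0.5 dB.
Output = -12 − 0.5 = -12.5 dB.

-12.5 dB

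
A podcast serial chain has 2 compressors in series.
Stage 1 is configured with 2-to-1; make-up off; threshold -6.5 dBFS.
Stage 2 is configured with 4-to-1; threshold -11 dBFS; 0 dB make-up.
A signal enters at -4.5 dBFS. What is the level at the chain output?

-9.625 dBFS

Stage 1: -4.5 dBFS is 2 dB over -6.5 dBFS; at 2:1 that becomes 1 dB over, giving -5.5 dBFS.
Stage 2: -5.5 dBFS is 5.5 dB over -11 dBFS; at 4:1 that becomes 1.375 dB over, giving -9.625 dBFS.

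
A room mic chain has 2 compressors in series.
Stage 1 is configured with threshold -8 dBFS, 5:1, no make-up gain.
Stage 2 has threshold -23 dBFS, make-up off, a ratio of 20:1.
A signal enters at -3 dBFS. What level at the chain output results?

Stage 1: overshoot 5 dB → 5/5 = 1 dB → -7 dBFS.
Stage 2: overshoot 16 dB → 16/20 = 0.8 dB → -22.2 dBFS.

-22.2 dBFS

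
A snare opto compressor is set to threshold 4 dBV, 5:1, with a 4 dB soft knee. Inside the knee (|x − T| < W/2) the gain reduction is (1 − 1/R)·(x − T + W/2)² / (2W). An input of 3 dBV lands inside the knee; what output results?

x − T + W/2 = 3 − 4 + 2 = 1.
GR = (1 − 1/5) × 1² / 8 = 0.8 × 1 / 8 = 0.1 dB.
Output = 3 − 0.1 = 2.9 dBV.

2.9 dBV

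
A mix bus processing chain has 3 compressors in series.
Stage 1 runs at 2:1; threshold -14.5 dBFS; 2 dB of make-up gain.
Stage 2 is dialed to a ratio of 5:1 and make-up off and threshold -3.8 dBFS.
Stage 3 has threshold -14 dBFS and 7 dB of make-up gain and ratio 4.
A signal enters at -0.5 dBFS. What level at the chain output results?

Stage 1: 14 dB above -14.5 dBFS, reduced 2:1 to 7 dB above → -7.5 dBFS; +2 dB make-up → -5.5 dBFS.
Stage 2: below threshold (-5.5 ≤ -3.8); passes unchanged; output -5.5 dBFS.
Stage 3: 8.5 dB above -14 dBFS, reduced 4:1 to 2.125 dB above → -11.875 dBFS; +7 dB make-up → -4.875 dBFS.

-4.875 dBFS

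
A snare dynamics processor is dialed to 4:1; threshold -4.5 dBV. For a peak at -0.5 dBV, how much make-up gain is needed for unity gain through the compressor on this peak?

Overshoot 4 dB → 4/4 = 1 dB after compression, so the compressed level is -4.5 + 1 = -3.5 dBV.
Make-up = target − compressed = -0.5 − (-3.5) = 3 dB.

3 dB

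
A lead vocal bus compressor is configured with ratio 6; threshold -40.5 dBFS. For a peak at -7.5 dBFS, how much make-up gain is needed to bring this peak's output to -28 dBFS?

7 dB

Overshoot 33 dB → 33/6 = 5.5 dB after compression, so the compressed level is -40.5 + 5.5 = -35 dBFS.
Make-up = target − compressed = -28 − (-35) = 7 dB.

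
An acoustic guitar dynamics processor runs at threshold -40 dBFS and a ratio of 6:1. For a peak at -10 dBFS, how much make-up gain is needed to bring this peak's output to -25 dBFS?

10 dB

The peak compresses to -40 + 30/6 = -35 dBFS.
To reach -25 dBFS requires -25 − (-35) = 10 dB of make-up.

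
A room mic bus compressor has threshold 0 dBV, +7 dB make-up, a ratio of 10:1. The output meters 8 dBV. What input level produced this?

Before make-up, the level was 8 − 7 = 1 dBV.
That's 1 dB above the 0 dBV threshold.
Input overshoot = R × output overshoot = 10 dB → input = 0 + 10 = 10 dBV.

10 dBV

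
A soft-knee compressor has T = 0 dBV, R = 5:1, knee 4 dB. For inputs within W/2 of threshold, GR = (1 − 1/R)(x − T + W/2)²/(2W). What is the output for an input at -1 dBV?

x − T + W/2 = -1 − 0 + 2 = 1.
GR = (1 − 1/5) × 1² / 8 = 0.8 × 1 / 8 = 0.1 dB.
Output = -1 − 0.1 = -1.1 dBV.

-1.1 dBV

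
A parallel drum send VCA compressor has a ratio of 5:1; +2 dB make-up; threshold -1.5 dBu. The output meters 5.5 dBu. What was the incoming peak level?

23.5 dBu

Before make-up, the level was 5.5 − 2 = 3.5 dBu.
Post-compression overshoot = 3.5 − (-1.5) = 5 dB.
Undo the ratio: input overshoot = 5 × 5 = 25 dB, giving input = 23.5 dBu.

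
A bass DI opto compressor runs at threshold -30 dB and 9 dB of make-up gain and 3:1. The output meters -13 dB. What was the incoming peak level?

Before make-up, the level was -13 − 9 = -22 dB.
The compressed level sits -22 − (-30) = 8 dB over threshold.
Before 3:1 compression the overshoot was 8 × 3 = 24 dB, so input = -30 + 24 = -6 dB.

-6 dB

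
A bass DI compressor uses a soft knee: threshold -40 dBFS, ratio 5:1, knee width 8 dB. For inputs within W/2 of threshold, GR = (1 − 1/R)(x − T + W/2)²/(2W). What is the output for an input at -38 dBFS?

x − T + W/2 = -38 − (-40) + 4 = 6.
GR = (1 − 1/5) × 6² / 16 = 0.8 × 36 / 16 = 1.8 dB.
Output = -38 − 1.8 = -39.8 dBFS.

-39.8 dBFS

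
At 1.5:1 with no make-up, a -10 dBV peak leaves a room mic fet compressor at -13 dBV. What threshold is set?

-19 dBV

Let T be the threshold. Output overshoot = (input overshoot)/R, so -13 − T = (-10 − T)/1.5.
1.5·(-13 − T) = -10 − T → 0.5·T = -19.5 − (-10) = -9.5.
T = -9.5/0.5 = -19 dBV.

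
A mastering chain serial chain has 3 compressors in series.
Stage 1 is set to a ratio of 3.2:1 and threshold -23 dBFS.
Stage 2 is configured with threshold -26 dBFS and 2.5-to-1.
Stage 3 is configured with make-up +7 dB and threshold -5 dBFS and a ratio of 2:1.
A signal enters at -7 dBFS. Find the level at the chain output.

Stage 1: overshoot 16 dB → 16/3.2 = 5 dB → -18 dBFS.
Stage 2: -18 dBFS is 8 dB over -26 dBFS; at 2.5:1 that becomes 3.2 dB over, giving -22.8 dBFS.
Stage 3: below threshold (-22.8 ≤ -5); passes unchanged; make-up brings it to -15.8 dBFS.

-15.8 dBFS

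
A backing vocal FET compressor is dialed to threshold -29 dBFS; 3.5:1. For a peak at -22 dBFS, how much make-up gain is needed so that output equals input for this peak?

5 dB

Overshoot 7 dB → 7/3.5 = 2 dB after compression, so the compressed level is -29 + 2 = -27 dBFS.
Make-up = target − compressed = -22 − (-27) = 5 dB.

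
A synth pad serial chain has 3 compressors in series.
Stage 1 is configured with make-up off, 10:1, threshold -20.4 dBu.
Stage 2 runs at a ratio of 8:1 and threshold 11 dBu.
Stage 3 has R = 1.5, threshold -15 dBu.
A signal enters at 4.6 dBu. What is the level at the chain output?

Stage 1: 25 dB above -20.4 dBu, reduced 10:1 to 2.5 dB above → -17.9 dBu.
Stage 2: -17.9 dBu is at or below the 11 dBu threshold — no compression; output -17.9 dBu.
Stage 3: below threshold (-17.9 ≤ -15); passes unchanged; output -17.9 dBu.

-17.9 dBu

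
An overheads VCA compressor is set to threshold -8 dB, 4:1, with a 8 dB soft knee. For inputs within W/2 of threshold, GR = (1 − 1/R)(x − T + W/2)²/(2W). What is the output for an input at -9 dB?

-9.421875 dB

x − T + W/2 = -9 − (-8) + 4 = 3.
GR = (1 − 1/4) × 3² / 16 = 0.75 × 9 / 16 = 0.421875 dB.
Output = -9 − 0.421875 = -9.421875 dB.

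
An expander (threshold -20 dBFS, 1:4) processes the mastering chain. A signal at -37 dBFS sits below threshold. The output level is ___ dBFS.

The input is 17 dB below the -20 dBFS threshold.
A 1:4 expander multiplies undershoot by 4: 17 × 4 = 68 dB below threshold.
Output = -20 − 68 = -88 dBFS.

-88 dBFS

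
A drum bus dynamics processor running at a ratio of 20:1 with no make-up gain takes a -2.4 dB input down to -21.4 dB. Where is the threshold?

Let T be the threshold. Output overshoot = (input overshoot)/R, so -21.4 − T = (-2.4 − T)/20.
20·(-21.4 − T) = -2.4 − T → 19·T = -428 − (-2.4) = -425.6.
T = -425.6/19 = -22.4 dB.

-22.4 dB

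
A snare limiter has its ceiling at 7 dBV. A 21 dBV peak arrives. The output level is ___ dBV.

7 dBV

A brickwall limiter is an ∞:1 compressor: any input above the ceiling is clamped to 7 dBV.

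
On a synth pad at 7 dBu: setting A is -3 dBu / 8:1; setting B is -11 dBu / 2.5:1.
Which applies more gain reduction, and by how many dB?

B, by 2.05 dB

A: GR = 10 − 10/8 = 8.75 dB.
B: GR = 18 − 18/2.5 = 10.8 dB.
B reduces 2.05 dB more.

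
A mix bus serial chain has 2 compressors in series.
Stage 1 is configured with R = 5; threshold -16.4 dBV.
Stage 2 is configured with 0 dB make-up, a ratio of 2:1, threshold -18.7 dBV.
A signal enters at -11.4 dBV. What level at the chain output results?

-17.05 dBV

Stage 1: 5 dB above -16.4 dBV, reduced 5:1 to 1 dB above → -15.4 dBV.
Stage 2: overshoot 3.3 dB → 3.3/2 = 1.65 dB → -17.05 dBV.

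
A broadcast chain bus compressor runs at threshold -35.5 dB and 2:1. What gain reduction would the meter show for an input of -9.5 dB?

13 dB

Overshoot = -9.5 − (-35.5) = 26 dB.
After 2:1 compression the overshoot becomes 26/2 = 13 dB.
GR = overshoot in − overshoot out = 26 − 13 = 13 dB.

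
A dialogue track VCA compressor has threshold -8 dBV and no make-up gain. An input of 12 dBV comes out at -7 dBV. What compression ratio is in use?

Input overshoot = 12 − (-8) = 20 dB; output overshoot = -7 − (-8) = 1 dB.
Ratio = 20 / 1 = 20.

20:1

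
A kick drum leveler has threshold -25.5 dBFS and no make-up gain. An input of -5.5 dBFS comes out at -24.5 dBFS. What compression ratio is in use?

Input overshoot = -5.5 − (-25.5) = 20 dB; output overshoot = -24.5 − (-25.5) = 1 dB.
Ratio = 20 / 1 = 20.

20:1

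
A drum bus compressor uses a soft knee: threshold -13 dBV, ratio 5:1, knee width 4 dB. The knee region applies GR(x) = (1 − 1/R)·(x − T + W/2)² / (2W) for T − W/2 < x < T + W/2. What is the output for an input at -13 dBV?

x − T + W/2 = -13 − (-13) + 2 = 2.
GR = (1 − 1/5) × 2² / 8 = 0.8 × 4 / 8 = 0.4 dB.
Output = -13 − 0.4 = -13.4 dBV.

-13.4 dBV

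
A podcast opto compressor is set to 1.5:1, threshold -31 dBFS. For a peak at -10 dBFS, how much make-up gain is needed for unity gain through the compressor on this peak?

7 dB

Without make-up, output = threshold + overshoot/1.5 = -31 + 14 = -17 dBFS.
Gap to target: 7 dB.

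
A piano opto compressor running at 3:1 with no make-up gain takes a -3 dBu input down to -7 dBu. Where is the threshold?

-9 dBu

Gain reduction = -3 − (-7) = 4 dB; output overshoot = GR / (R − 1) = 4 / 2 = 2 dB.
Threshold = output − output overshoot = -7 − 2 = -9 dBu.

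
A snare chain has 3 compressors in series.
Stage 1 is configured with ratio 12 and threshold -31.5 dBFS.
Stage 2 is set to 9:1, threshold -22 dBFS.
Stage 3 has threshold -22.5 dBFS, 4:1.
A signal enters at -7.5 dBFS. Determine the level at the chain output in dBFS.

Stage 1: -7.5 dBFS is 24 dB over -31.5 dBFS; at 12:1 that becomes 2 dB over, giving -29.5 dBFS.
Stage 2: -29.5 dBFS ≤ -22 dBFS, so stage 2 doesn't engage; output -29.5 dBFS.
Stage 3: -29.5 dBFS is at or below the -22.5 dBFS threshold — no compression; output -29.5 dBFS.

-29.5 dBFS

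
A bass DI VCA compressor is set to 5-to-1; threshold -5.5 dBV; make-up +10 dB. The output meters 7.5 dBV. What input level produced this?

9.5 dBV

Before make-up, the level was 7.5 − 10 = -2.5 dBV.
The compressed level sits -2.5 − (-5.5) = 3 dB over threshold.
Input overshoot = R × output overshoot = 15 dB → input = -5.5 + 15 = 9.5 dBV.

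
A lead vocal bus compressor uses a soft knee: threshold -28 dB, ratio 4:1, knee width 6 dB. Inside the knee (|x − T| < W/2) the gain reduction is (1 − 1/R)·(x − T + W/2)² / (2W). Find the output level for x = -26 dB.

-27.5625 dB

x − T + W/2 = -26 − (-28) + 3 = 5.
GR = (1 − 1/4) × 5² / 12 = 0.75 × 25 / 12 = 1.5625 dB.
Output = -26 − 1.5625 = -27.5625 dB.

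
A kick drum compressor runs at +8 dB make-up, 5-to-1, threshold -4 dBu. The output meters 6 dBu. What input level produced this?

6 dBu

Stripping the +8 dB make-up gives -2 dBu at the gain stage.
That's 2 dB above the -4 dBu threshold.
Undo the ratio: input overshoot = 2 × 5 = 10 dB, giving input = 6 dBu.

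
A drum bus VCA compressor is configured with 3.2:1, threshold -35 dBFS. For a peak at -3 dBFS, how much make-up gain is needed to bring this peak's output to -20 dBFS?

Without make-up, output = threshold + overshoot/3.2 = -35 + 10 = -25 dBFS.
Gap to target: 5 dB.

5 dB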